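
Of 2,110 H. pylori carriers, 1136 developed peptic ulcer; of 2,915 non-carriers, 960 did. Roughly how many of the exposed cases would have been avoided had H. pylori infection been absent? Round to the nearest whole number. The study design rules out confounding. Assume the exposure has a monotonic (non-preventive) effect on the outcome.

p₁ = P(outcome | exposed) = 1136/2110 = 0.53839
p₀ = P(outcome | unexposed) = 960/2915 = 0.32933
PN = (p₁ − p₀)/p₁ = (0.53839 − 0.32933) / 0.53839 ≈ 0.38830.
Attributable cases ≈ PN × (exposed cases) = 0.38830 × 1136 ≈ 441.11.

about 441 cases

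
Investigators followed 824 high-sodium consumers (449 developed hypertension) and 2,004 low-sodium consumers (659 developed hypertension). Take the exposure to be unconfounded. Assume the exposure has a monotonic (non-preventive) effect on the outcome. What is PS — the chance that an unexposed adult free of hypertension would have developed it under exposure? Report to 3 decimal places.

p₁ = P(outcome | exposed) = 449/824 = 0.5449
p₀ = P(outcome | unexposed) = 659/2004 = 0.32884
Under exogeneity and monotonicity, PS = (p₁ − p₀) / (1 − p₀).
PS = (0.5449 − 0.32884) / (1 − 0.32884) = 0.21606 / 0.67116 ≈ 0.3219

PS ≈ 0.322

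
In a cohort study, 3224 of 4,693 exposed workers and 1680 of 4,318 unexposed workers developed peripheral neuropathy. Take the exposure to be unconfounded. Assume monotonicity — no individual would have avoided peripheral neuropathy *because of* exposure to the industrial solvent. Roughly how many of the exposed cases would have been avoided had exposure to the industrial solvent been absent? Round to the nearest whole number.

about 1398 cases

p₁ = P(outcome | exposed) = 3224/4693 = 0.68698
p₀ = P(outcome | unexposed) = 1680/4318 = 0.38907
PN = (p₁ − p₀)/p₁ = (0.68698 − 0.38907) / 0.68698 ≈ 0.43365.
Attributable cases ≈ PN × (exposed cases) = 0.43365 × 3224 ≈ 1398.10.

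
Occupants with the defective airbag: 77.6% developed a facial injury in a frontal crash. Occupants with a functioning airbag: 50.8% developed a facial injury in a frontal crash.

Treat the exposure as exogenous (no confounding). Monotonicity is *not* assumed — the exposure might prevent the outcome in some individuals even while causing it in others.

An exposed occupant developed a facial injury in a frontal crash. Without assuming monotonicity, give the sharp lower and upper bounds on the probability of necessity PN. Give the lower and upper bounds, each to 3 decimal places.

0.345 ≤ PN ≤ 0.634

p₁ = 0.776, p₀ = 0.508.
Under exogeneity alone the bounds on PN are max{0,(p₁−p₀)/p₁} ≤ PN ≤ min{1,(1−p₀)/p₁}.
  lower = (p₁ − p₀)/p₁ = 0.268 / 0.776 ≈ 0.3454
  upper = min{1, (1 − p₀)/p₁} = 0.492 / 0.776 ≈ 0.6340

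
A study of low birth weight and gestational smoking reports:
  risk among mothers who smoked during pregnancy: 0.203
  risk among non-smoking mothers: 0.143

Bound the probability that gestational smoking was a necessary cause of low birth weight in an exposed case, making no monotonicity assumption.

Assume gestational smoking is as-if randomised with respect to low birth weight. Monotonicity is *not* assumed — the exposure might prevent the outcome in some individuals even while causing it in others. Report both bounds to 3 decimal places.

Let p₁ = 0.203, p₀ = 0.143.
Under exogeneity alone the bounds on PN are max{0,(p₁−p₀)/p₁} ≤ PN ≤ min{1,(1−p₀)/p₁}.
  lower = (p₁ − p₀)/p₁ = 0.06 / 0.203 ≈ 0.2956
  upper = min{1, (1 − p₀)/p₁} = 0.857 / 0.203 ≈ 4.2217 → capped at 1

0.296 ≤ PN ≤ 1.000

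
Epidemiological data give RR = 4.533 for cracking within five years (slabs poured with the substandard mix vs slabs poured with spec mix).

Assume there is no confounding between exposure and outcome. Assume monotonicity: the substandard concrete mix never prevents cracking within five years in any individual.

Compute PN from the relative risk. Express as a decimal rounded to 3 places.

PN ≈ 0.779

Under exogeneity and monotonicity, PN = (RR − 1) / RR = 1 − 1/RR.
PN = (4.533 − 1) / 4.533 = 3.533 / 4.533 ≈ 0.7794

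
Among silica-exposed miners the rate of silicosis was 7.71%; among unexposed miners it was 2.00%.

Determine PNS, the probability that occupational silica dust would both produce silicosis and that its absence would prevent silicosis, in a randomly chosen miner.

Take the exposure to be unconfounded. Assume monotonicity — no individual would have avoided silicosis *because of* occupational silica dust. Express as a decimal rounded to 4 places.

PNS ≈ 0.0571

p₁ = 0.0771, p₀ = 0.02.
Under exogeneity and monotonicity, PNS = p₁ − p₀.
PNS = 0.0771 − 0.02 = 0.0571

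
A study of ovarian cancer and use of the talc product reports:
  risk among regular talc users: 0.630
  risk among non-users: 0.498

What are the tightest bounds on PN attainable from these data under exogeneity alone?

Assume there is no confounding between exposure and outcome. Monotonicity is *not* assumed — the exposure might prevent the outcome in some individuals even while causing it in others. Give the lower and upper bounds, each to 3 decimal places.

Let p₁ = 0.63, p₀ = 0.498.
Under exogeneity alone the bounds on PN are max{0,(p₁−p₀)/p₁} ≤ PN ≤ min{1,(1−p₀)/p₁}.
  lower = (p₁ − p₀)/p₁ = 0.132 / 0.63 ≈ 0.2095
  upper = min{1, (1 − p₀)/p₁} = 0.502 / 0.63 ≈ 0.7968

0.210 ≤ PN ≤ 0.797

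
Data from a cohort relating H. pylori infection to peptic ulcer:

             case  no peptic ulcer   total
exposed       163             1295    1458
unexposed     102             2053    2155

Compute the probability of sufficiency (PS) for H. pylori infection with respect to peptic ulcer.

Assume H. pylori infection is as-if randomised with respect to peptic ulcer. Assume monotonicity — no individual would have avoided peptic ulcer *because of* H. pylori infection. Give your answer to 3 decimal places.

PS ≈ 0.068

p₁ = P(outcome | exposed) = 163/1458 = 0.1118
p₀ = P(outcome | unexposed) = 102/2155 = 0.047332
Under exogeneity and monotonicity, PS = (p₁ − p₀) / (1 − p₀).
PS = (0.1118 − 0.047332) / (1 − 0.047332) = 0.064465 / 0.95267 ≈ 0.0677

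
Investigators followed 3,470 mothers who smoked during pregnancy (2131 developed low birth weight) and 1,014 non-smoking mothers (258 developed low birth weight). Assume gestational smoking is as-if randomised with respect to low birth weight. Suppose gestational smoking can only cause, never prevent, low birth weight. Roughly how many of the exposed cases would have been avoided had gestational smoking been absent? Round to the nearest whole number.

p₁ = P(outcome | exposed) = 2131/3470 = 0.61412
p₀ = P(outcome | unexposed) = 258/1014 = 0.25444
PN = (p₁ − p₀)/p₁ = (0.61412 − 0.25444) / 0.61412 ≈ 0.58569.
Attributable cases ≈ PN × (exposed cases) = 0.58569 × 2131 ≈ 1248.10.

about 1248 cases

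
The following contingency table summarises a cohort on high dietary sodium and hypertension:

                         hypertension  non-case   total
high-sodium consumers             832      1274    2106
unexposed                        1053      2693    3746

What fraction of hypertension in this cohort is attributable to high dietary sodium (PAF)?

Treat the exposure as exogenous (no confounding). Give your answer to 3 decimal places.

p₁ = P(outcome | exposed) = 832/2106 = 0.39506
p₀ = P(outcome | unexposed) = 1053/3746 = 0.2811
Exposure prevalence π = 2106/5852 = 0.35988; overall risk P(Y=1) = 0.32211.
Under exogeneity, PAF = [P(Y=1) − p₀]/P(Y=1).
PAF = (0.32211 − 0.2811) / 0.32211 ≈ 0.1273

PAF ≈ 0.127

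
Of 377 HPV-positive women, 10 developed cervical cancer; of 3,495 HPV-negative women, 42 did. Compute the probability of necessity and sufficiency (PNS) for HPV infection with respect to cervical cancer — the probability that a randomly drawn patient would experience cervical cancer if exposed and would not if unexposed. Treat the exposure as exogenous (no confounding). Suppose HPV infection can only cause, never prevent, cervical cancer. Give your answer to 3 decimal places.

p₁ = P(outcome | exposed) = 10/377 = 0.026525
p₀ = P(outcome | unexposed) = 42/3495 = 0.012017
Under exogeneity and monotonicity, PNS = p₁ − p₀.
PNS = 0.026525 − 0.012017 = 0.014508

PNS ≈ 0.015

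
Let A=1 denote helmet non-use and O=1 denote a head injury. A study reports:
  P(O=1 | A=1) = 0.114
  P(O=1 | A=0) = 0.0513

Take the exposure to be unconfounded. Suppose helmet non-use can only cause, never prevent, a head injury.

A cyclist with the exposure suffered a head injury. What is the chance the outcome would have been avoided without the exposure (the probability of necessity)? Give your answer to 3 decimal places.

PN ≈ 0.550

Let p₁ = 0.114, p₀ = 0.0513.
Under exogeneity and monotonicity, PN = (p₁ − p₀) / p₁.
PN = (0.114 − 0.0513) / 0.114 = 0.0627 / 0.114 ≈ 0.5500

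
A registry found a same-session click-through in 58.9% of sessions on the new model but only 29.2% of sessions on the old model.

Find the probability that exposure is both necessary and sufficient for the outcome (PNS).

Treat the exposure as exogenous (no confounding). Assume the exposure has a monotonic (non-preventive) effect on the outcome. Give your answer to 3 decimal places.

p₁ = 0.589, p₀ = 0.292.
Under exogeneity and monotonicity, PNS = p₁ − p₀.
PNS = 0.589 − 0.292 = 0.297

PNS ≈ 0.297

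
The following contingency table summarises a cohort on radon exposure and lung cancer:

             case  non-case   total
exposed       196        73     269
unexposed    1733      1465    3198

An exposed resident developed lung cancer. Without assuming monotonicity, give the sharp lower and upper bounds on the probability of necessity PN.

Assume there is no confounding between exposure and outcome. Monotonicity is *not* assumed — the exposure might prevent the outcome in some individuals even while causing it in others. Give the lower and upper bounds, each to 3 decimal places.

0.256 ≤ PN ≤ 0.629

p₁ = P(outcome | exposed) = 196/269 = 0.72862
p₀ = P(outcome | unexposed) = 1733/3198 = 0.5419
Under exogeneity alone the bounds on PN are max{0,(p₁−p₀)/p₁} ≤ PN ≤ min{1,(1−p₀)/p₁}.
  lower = (p₁ − p₀)/p₁ = 0.18672 / 0.72862 ≈ 0.2563
  upper = min{1, (1 − p₀)/p₁} = 0.4581 / 0.72862 ≈ 0.6287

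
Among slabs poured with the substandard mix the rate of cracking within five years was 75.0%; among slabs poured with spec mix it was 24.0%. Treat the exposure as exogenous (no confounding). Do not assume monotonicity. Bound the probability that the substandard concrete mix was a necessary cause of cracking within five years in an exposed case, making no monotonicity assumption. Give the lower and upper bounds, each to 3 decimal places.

p₁ = 0.75, p₀ = 0.24.
Under exogeneity alone the bounds on PN are max{0,(p₁−p₀)/p₁} ≤ PN ≤ min{1,(1−p₀)/p₁}.
  lower = (p₁ − p₀)/p₁ = 0.51 / 0.75 ≈ 0.6800
  upper = min{1, (1 − p₀)/p₁} = 0.76 / 0.75 ≈ 1.0133 → capped at 1

0.680 ≤ PN ≤ 1.000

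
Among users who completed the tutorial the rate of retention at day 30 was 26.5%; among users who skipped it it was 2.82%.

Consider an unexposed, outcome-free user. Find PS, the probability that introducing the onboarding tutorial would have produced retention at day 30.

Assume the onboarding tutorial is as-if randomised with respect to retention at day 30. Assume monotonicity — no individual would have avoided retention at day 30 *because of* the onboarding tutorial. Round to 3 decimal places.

p₁ = 0.265, p₀ = 0.0282.
Under exogeneity and monotonicity, PS = (p₁ − p₀) / (1 − p₀).
PS = (0.265 − 0.0282) / (1 − 0.0282) = 0.2368 / 0.9718 ≈ 0.2437

PS ≈ 0.244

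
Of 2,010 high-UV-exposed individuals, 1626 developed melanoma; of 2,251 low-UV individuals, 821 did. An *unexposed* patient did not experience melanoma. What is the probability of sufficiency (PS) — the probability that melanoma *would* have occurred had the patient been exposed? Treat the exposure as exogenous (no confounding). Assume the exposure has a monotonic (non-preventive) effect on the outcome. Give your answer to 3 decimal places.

PS ≈ 0.699

p₁ = P(outcome | exposed) = 1626/2010 = 0.80896
p₀ = P(outcome | unexposed) = 821/2251 = 0.36473
Under exogeneity and monotonicity, PS = (p₁ − p₀) / (1 − p₀).
PS = (0.80896 − 0.36473) / (1 − 0.36473) = 0.44423 / 0.63527 ≈ 0.6993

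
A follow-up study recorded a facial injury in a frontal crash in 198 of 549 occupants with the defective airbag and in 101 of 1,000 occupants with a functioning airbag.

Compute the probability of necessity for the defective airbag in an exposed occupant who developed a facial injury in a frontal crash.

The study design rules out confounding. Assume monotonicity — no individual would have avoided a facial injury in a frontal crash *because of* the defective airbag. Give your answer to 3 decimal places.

p₁ = P(outcome | exposed) = 198/549 = 0.36066
p₀ = P(outcome | unexposed) = 101/1000 = 0.101
Under exogeneity and monotonicity, PN = (p₁ − p₀) / p₁.
PN = (0.36066 − 0.101) / 0.36066 = 0.25966 / 0.36066 ≈ 0.7200

PN ≈ 0.720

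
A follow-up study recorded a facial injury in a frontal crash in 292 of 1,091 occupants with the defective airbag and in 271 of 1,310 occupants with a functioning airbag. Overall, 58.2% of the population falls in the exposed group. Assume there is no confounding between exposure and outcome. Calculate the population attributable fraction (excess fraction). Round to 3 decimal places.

p₁ = P(outcome | exposed) = 292/1091 = 0.26764
p₀ = P(outcome | unexposed) = 271/1310 = 0.20687
Overall risk P(Y=1) = π·p₁ + (1−π)·p₀ = 0.582×0.26764 + 0.418×0.20687 = 0.24224.
Under exogeneity, PAF = [P(Y=1) − p₀] / P(Y=1).
PAF = (0.24224 − 0.20687) / 0.24224 ≈ 0.1460

PAF ≈ 0.146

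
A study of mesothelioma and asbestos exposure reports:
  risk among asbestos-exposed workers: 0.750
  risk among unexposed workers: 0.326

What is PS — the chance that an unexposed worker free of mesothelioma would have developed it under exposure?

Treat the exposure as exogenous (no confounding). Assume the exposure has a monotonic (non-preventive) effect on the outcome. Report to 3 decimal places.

Let p₁ = 0.75, p₀ = 0.326.
Under exogeneity and monotonicity, PS = (p₁ − p₀) / (1 − p₀).
PS = (0.75 − 0.326) / (1 − 0.326) = 0.424 / 0.674 ≈ 0.6291

PS ≈ 0.629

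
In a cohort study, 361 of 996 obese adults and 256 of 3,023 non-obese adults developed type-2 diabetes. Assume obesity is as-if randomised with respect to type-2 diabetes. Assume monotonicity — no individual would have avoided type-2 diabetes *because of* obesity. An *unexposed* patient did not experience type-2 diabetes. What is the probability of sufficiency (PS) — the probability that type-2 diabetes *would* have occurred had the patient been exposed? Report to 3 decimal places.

PS ≈ 0.303

p₁ = P(outcome | exposed) = 361/996 = 0.36245
p₀ = P(outcome | unexposed) = 256/3023 = 0.084684
Under exogeneity and monotonicity, PS = (p₁ − p₀) / (1 − p₀).
PS = (0.36245 − 0.084684) / (1 − 0.084684) = 0.27777 / 0.91532 ≈ 0.3035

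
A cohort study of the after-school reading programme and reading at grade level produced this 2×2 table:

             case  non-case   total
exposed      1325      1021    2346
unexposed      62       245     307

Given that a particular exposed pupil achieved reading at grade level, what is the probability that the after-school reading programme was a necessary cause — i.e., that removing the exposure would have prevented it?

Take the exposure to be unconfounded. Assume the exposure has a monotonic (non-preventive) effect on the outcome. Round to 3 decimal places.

p₁ = P(outcome | exposed) = 1325/2346 = 0.56479
p₀ = P(outcome | unexposed) = 62/307 = 0.20195
Under exogeneity and monotonicity, PN = (p₁ − p₀) / p₁.
PN = (0.56479 − 0.20195) / 0.56479 = 0.36284 / 0.56479 ≈ 0.6424

PN ≈ 0.642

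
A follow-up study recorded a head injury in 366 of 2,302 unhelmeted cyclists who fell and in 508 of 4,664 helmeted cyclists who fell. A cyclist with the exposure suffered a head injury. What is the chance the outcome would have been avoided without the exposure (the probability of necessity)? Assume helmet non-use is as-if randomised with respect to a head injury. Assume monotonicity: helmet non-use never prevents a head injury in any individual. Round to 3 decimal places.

PN ≈ 0.315

p₁ = P(outcome | exposed) = 366/2302 = 0.15899
p₀ = P(outcome | unexposed) = 508/4664 = 0.10892
Under exogeneity and monotonicity, PN = (p₁ − p₀) / p₁.
PN = (0.15899 − 0.10892) / 0.15899 = 0.050073 / 0.15899 ≈ 0.3149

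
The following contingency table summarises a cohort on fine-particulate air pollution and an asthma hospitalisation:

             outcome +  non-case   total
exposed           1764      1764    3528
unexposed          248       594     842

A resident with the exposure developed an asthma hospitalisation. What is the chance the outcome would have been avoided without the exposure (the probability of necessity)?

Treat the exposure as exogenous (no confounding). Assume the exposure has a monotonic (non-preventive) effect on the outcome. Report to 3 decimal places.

PN ≈ 0.411

p₁ = P(outcome | exposed) = 1764/3528 = 0.5
p₀ = P(outcome | unexposed) = 248/842 = 0.29454
Under exogeneity and monotonicity, PN = (p₁ − p₀)/p₁.
PN = (0.5 − 0.29454) / 0.5 ≈ 0.4109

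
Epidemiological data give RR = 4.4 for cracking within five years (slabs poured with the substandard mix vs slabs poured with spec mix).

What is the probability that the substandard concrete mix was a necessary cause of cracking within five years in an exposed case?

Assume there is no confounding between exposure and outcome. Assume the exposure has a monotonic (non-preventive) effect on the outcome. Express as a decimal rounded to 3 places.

PN ≈ 0.773

Under exogeneity and monotonicity, PN = (RR − 1) / RR = 1 − 1/RR.
PN = (4.4 − 1) / 4.4 = 3.4 / 4.4 ≈ 0.7727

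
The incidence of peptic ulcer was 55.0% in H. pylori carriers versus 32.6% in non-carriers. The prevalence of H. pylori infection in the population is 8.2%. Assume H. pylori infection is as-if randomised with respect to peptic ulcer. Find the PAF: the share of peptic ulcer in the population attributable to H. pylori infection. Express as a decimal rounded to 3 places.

PAF ≈ 0.053

p₁ = 0.55, p₀ = 0.326.
Overall risk P(Y=1) = π·p₁ + (1−π)·p₀ = 0.082×0.55 + 0.918×0.326 = 0.34437.
Under exogeneity, PAF = [P(Y=1) − p₀] / P(Y=1).
PAF = (0.34437 − 0.326) / 0.34437 ≈ 0.0533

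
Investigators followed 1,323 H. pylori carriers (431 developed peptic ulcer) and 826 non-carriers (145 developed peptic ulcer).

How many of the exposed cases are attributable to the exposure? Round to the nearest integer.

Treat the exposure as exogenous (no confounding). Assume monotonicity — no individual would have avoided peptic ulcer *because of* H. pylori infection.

p₁ = P(outcome | exposed) = 431/1323 = 0.32577
p₀ = P(outcome | unexposed) = 145/826 = 0.17554
PN = (p₁ − p₀)/p₁ = (0.32577 − 0.17554) / 0.32577 ≈ 0.46115.
Attributable cases ≈ PN × (exposed cases) = 0.46115 × 431 ≈ 198.75.

about 199 cases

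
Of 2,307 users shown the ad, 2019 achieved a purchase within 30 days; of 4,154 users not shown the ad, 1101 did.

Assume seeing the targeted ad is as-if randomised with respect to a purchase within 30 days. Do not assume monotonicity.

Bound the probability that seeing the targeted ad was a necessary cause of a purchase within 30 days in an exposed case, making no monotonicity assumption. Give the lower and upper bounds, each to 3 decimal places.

p₁ = P(outcome | exposed) = 2019/2307 = 0.87516
p₀ = P(outcome | unexposed) = 1101/4154 = 0.26505
Under exogeneity alone the bounds on PN are max{0,(p₁−p₀)/p₁} ≤ PN ≤ min{1,(1−p₀)/p₁}.
  lower = (p₁ − p₀)/p₁ = 0.61012 / 0.87516 ≈ 0.6971
  upper = min{1, (1 − p₀)/p₁} = 0.73495 / 0.87516 ≈ 0.8398

0.697 ≤ PN ≤ 0.840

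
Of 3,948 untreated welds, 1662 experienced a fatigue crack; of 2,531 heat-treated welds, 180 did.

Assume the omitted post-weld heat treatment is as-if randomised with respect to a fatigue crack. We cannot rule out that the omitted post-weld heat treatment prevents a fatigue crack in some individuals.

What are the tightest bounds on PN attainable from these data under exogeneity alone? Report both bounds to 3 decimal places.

0.831 ≤ PN ≤ 1.000

p₁ = P(outcome | exposed) = 1662/3948 = 0.42097
p₀ = P(outcome | unexposed) = 180/2531 = 0.071118
Under exogeneity alone the bounds on PN are max{0,(p₁−p₀)/p₁} ≤ PN ≤ min{1,(1−p₀)/p₁}.
  lower = (p₁ − p₀)/p₁ = 0.34985 / 0.42097 ≈ 0.8311
  upper = min{1, (1 − p₀)/p₁} = 0.92888 / 0.42097 ≈ 2.2065 → capped at 1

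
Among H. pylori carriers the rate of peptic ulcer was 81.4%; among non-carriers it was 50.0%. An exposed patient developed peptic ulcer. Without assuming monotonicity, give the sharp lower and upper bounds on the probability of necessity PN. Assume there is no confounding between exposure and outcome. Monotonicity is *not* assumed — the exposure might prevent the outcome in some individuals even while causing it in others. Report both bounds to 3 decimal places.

p₁ = 0.814, p₀ = 0.5.
Under exogeneity alone the bounds on PN are max{0,(p₁−p₀)/p₁} ≤ PN ≤ min{1,(1−p₀)/p₁}.
  lower = (p₁ − p₀)/p₁ = 0.314 / 0.814 ≈ 0.3857
  upper = min{1, (1 − p₀)/p₁} = 0.5 / 0.814 ≈ 0.6143

0.386 ≤ PN ≤ 0.614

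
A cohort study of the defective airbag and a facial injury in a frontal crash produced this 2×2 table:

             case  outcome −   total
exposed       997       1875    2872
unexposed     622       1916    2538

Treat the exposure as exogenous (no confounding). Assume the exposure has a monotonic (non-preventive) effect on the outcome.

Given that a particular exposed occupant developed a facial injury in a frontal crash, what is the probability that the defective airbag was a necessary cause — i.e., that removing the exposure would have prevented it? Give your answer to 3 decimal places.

PN ≈ 0.294

p₁ = P(outcome | exposed) = 997/2872 = 0.34714
p₀ = P(outcome | unexposed) = 622/2538 = 0.24507
Under exogeneity and monotonicity, PN = (p₁ − p₀)/p₁.
PN = (0.34714 − 0.24507) / 0.34714 ≈ 0.2940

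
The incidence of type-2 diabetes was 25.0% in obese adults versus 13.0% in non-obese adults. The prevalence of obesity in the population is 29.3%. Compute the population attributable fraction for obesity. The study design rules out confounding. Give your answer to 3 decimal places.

PAF ≈ 0.213

p₁ = 0.25, p₀ = 0.13.
Overall risk P(Y=1) = π·p₁ + (1−π)·p₀ = 0.293×0.25 + 0.707×0.13 = 0.16516.
Under exogeneity, PAF = [P(Y=1) − p₀] / P(Y=1).
PAF = (0.16516 − 0.13) / 0.16516 ≈ 0.2129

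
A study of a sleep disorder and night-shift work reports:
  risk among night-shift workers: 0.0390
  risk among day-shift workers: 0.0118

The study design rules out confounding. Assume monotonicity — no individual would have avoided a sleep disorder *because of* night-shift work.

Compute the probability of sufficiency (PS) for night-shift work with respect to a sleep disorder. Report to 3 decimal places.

PS ≈ 0.028

Let p₁ = 0.039, p₀ = 0.0118.
Under exogeneity and monotonicity, PS = (p₁ − p₀) / (1 − p₀).
PS = (0.039 − 0.0118) / (1 − 0.0118) = 0.0272 / 0.9882 ≈ 0.0275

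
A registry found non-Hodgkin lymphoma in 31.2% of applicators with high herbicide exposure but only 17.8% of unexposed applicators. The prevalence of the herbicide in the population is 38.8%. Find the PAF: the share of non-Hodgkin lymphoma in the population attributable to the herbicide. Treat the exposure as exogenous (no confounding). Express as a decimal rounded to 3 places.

PAF ≈ 0.226

p₁ = 0.312, p₀ = 0.178.
Overall risk P(Y=1) = π·p₁ + (1−π)·p₀ = 0.388×0.312 + 0.612×0.178 = 0.22999.
Under exogeneity, PAF = [P(Y=1) − p₀] / P(Y=1).
PAF = (0.22999 − 0.178) / 0.22999 ≈ 0.2261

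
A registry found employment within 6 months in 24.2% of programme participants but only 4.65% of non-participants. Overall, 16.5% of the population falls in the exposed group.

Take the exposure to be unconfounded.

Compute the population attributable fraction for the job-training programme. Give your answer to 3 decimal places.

p₁ = 0.242, p₀ = 0.0465.
Overall risk P(Y=1) = π·p₁ + (1−π)·p₀ = 0.165×0.242 + 0.835×0.0465 = 0.078758.
Under exogeneity, PAF = [P(Y=1) − p₀] / P(Y=1).
PAF = (0.078758 − 0.0465) / 0.078758 ≈ 0.4096

PAF ≈ 0.410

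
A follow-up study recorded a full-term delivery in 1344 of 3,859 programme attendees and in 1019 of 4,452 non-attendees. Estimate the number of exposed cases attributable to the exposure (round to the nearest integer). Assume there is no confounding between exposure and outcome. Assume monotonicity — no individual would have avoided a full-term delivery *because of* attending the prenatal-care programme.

about 461 cases

p₁ = P(outcome | exposed) = 1344/3859 = 0.34828
p₀ = P(outcome | unexposed) = 1019/4452 = 0.22889
PN = (p₁ − p₀)/p₁ = (0.34828 − 0.22889) / 0.34828 ≈ 0.34280.
Attributable cases ≈ PN × (exposed cases) = 0.34280 × 1344 ≈ 460.73.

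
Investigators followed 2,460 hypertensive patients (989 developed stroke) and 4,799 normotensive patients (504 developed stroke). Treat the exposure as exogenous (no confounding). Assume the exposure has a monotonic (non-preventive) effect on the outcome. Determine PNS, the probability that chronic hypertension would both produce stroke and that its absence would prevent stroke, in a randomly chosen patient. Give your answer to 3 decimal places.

PNS ≈ 0.297

p₁ = P(outcome | exposed) = 989/2460 = 0.40203
p₀ = P(outcome | unexposed) = 504/4799 = 0.10502
Under exogeneity and monotonicity, PNS = p₁ − p₀.
PNS = 0.40203 − 0.10502 = 0.29701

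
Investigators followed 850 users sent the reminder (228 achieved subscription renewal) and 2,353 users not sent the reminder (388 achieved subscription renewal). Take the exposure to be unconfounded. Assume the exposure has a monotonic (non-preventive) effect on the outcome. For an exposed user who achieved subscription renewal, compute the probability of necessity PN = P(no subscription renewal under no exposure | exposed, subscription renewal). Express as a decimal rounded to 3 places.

p₁ = P(outcome | exposed) = 228/850 = 0.26824
p₀ = P(outcome | unexposed) = 388/2353 = 0.1649
Under exogeneity and monotonicity, PN = (p₁ − p₀) / p₁.
PN = (0.26824 − 0.1649) / 0.26824 = 0.10334 / 0.26824 ≈ 0.3853

PN ≈ 0.385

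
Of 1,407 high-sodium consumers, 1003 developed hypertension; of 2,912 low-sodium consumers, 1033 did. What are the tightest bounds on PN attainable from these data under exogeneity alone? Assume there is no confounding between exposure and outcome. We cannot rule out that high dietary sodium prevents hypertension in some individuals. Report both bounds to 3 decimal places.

p₁ = P(outcome | exposed) = 1003/1407 = 0.71286
p₀ = P(outcome | unexposed) = 1033/2912 = 0.35474
Under exogeneity alone the bounds on PN are max{0,(p₁−p₀)/p₁} ≤ PN ≤ min{1,(1−p₀)/p₁}.
  lower = (p₁ − p₀)/p₁ = 0.35813 / 0.71286 ≈ 0.5024
  upper = min{1, (1 − p₀)/p₁} = 0.64526 / 0.71286 ≈ 0.9052

0.502 ≤ PN ≤ 0.905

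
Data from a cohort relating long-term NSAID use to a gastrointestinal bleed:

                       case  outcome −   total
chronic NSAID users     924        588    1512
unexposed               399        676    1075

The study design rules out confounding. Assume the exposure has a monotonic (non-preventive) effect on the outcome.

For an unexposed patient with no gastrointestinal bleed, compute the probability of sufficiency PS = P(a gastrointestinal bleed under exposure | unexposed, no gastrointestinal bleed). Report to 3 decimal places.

p₁ = P(outcome | exposed) = 924/1512 = 0.61111
p₀ = P(outcome | unexposed) = 399/1075 = 0.37116
Under exogeneity and monotonicity, PS = (p₁ − p₀) / (1 − p₀).
PS = (0.61111 − 0.37116) / (1 − 0.37116) = 0.23995 / 0.62884 ≈ 0.3816

PS ≈ 0.382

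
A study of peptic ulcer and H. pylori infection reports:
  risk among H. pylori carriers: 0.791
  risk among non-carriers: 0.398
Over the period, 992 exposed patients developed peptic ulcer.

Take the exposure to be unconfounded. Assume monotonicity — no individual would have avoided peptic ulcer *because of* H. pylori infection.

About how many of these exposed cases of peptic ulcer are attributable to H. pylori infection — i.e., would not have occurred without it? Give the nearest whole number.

about 493 cases

Let p₁ = 0.791, p₀ = 0.398.
PN = (p₁ − p₀)/p₁ = (0.791 − 0.398) / 0.791 ≈ 0.49684.
Attributable cases ≈ PN × (exposed cases) = 0.49684 × 992 ≈ 492.86.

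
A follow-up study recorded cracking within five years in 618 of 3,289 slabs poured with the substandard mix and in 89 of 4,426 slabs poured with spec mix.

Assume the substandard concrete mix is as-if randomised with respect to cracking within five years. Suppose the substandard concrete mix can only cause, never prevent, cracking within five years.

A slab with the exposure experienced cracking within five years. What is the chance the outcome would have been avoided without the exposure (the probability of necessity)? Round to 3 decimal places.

p₁ = P(outcome | exposed) = 618/3289 = 0.1879
p₀ = P(outcome | unexposed) = 89/4426 = 0.020108
Under exogeneity and monotonicity, PN = (p₁ − p₀) / p₁.
PN = (0.1879 − 0.020108) / 0.1879 = 0.16779 / 0.1879 ≈ 0.8930

PN ≈ 0.893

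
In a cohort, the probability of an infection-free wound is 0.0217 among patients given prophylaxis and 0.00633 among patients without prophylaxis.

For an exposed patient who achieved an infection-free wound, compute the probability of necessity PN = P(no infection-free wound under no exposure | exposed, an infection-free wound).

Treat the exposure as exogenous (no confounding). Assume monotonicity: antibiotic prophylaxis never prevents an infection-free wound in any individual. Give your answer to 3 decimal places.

Let p₁ = 0.0217, p₀ = 0.00633.
Under exogeneity and monotonicity, PN = (p₁ − p₀) / p₁.
PN = (0.0217 − 0.00633) / 0.0217 = 0.01537 / 0.0217 ≈ 0.7083

PN ≈ 0.708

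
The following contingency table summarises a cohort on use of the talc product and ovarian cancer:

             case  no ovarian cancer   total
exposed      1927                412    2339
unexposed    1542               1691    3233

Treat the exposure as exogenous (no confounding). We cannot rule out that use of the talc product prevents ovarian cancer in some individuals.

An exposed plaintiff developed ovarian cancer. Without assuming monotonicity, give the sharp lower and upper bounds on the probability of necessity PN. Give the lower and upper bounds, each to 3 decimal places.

0.421 ≤ PN ≤ 0.635

p₁ = P(outcome | exposed) = 1927/2339 = 0.82386
p₀ = P(outcome | unexposed) = 1542/3233 = 0.47696
Under exogeneity alone the bounds on PN are max{0,(p₁−p₀)/p₁} ≤ PN ≤ min{1,(1−p₀)/p₁}.
  lower = (p₁ − p₀)/p₁ = 0.3469 / 0.82386 ≈ 0.4211
  upper = min{1, (1 − p₀)/p₁} = 0.52304 / 0.82386 ≈ 0.6349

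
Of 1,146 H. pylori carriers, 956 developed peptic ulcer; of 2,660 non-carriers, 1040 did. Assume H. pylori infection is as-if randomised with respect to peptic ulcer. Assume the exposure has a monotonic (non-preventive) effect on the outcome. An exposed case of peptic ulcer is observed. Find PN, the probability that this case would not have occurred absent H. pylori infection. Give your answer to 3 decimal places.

p₁ = P(outcome | exposed) = 956/1146 = 0.83421
p₀ = P(outcome | unexposed) = 1040/2660 = 0.39098
Under exogeneity and monotonicity, PN = (p₁ − p₀) / p₁.
PN = (0.83421 − 0.39098) / 0.83421 = 0.44323 / 0.83421 ≈ 0.5313

PN ≈ 0.531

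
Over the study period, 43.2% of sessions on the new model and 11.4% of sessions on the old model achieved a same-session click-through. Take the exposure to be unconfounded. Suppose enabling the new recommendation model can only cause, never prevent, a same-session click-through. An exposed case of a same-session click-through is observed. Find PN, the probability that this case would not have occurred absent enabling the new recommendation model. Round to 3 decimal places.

p₁ = 0.432, p₀ = 0.114.
Under exogeneity and monotonicity, PN = (p₁ − p₀) / p₁.
PN = (0.432 − 0.114) / 0.432 = 0.318 / 0.432 ≈ 0.7361

PN ≈ 0.736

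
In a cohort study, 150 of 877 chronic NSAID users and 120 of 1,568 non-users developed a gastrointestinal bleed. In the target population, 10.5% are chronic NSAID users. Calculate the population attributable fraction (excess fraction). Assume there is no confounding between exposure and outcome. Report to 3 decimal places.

p₁ = P(outcome | exposed) = 150/877 = 0.17104
p₀ = P(outcome | unexposed) = 120/1568 = 0.076531
Overall risk P(Y=1) = π·p₁ + (1−π)·p₀ = 0.105×0.17104 + 0.895×0.076531 = 0.086454.
Under exogeneity, PAF = [P(Y=1) − p₀] / P(Y=1).
PAF = (0.086454 − 0.076531) / 0.086454 ≈ 0.1148

PAF ≈ 0.115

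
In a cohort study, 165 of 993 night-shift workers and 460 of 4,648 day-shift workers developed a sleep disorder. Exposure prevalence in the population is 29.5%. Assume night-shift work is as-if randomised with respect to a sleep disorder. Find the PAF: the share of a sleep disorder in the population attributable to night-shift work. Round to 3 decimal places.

PAF ≈ 0.167

p₁ = P(outcome | exposed) = 165/993 = 0.16616
p₀ = P(outcome | unexposed) = 460/4648 = 0.098967
Overall risk P(Y=1) = π·p₁ + (1−π)·p₀ = 0.295×0.16616 + 0.705×0.098967 = 0.11879.
Under exogeneity, PAF = [P(Y=1) − p₀] / P(Y=1).
PAF = (0.11879 − 0.098967) / 0.11879 ≈ 0.1669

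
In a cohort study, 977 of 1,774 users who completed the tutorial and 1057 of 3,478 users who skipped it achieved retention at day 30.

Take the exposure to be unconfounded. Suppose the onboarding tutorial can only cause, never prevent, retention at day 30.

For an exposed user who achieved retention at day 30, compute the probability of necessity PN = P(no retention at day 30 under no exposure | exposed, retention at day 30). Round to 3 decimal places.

p₁ = P(outcome | exposed) = 977/1774 = 0.55073
p₀ = P(outcome | unexposed) = 1057/3478 = 0.30391
Under exogeneity and monotonicity, PN = (p₁ − p₀) / p₁.
PN = (0.55073 − 0.30391) / 0.55073 = 0.24682 / 0.55073 ≈ 0.4482

PN ≈ 0.448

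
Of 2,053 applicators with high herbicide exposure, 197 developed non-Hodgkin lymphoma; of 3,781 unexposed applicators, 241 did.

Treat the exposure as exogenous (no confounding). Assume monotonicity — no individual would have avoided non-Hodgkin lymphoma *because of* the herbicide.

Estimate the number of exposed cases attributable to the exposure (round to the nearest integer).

p₁ = P(outcome | exposed) = 197/2053 = 0.095957
p₀ = P(outcome | unexposed) = 241/3781 = 0.06374
PN = (p₁ − p₀)/p₁ = (0.095957 − 0.06374) / 0.095957 ≈ 0.33575.
Attributable cases ≈ PN × (exposed cases) = 0.33575 × 197 ≈ 66.14.

about 66 cases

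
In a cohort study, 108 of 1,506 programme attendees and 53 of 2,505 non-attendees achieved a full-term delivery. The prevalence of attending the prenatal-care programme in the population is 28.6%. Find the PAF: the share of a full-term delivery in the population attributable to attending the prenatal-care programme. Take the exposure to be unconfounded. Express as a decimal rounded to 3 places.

PAF ≈ 0.406

p₁ = P(outcome | exposed) = 108/1506 = 0.071713
p₀ = P(outcome | unexposed) = 53/2505 = 0.021158
Overall risk P(Y=1) = π·p₁ + (1−π)·p₀ = 0.286×0.071713 + 0.714×0.021158 = 0.035617.
Under exogeneity, PAF = [P(Y=1) − p₀] / P(Y=1).
PAF = (0.035617 − 0.021158) / 0.035617 ≈ 0.4060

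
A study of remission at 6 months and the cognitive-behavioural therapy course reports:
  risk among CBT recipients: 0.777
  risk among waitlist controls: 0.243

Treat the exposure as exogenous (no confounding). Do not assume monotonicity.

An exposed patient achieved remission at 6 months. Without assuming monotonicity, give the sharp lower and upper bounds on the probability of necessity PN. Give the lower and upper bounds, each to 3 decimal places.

Let p₁ = 0.777, p₀ = 0.243.
Under exogeneity alone the bounds on PN are max{0,(p₁−p₀)/p₁} ≤ PN ≤ min{1,(1−p₀)/p₁}.
  lower = (p₁ − p₀)/p₁ = 0.534 / 0.777 ≈ 0.6873
  upper = min{1, (1 − p₀)/p₁} = 0.757 / 0.777 ≈ 0.9743

0.687 ≤ PN ≤ 0.974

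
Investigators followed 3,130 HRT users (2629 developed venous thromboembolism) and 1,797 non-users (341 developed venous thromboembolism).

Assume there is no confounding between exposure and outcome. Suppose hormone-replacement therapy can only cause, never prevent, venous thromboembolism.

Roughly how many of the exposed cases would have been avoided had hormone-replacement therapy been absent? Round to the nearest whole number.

p₁ = P(outcome | exposed) = 2629/3130 = 0.83994
p₀ = P(outcome | unexposed) = 341/1797 = 0.18976
PN = (p₁ − p₀)/p₁ = (0.83994 − 0.18976) / 0.83994 ≈ 0.77408.
Attributable cases ≈ PN × (exposed cases) = 0.77408 × 2629 ≈ 2035.05.

about 2035 cases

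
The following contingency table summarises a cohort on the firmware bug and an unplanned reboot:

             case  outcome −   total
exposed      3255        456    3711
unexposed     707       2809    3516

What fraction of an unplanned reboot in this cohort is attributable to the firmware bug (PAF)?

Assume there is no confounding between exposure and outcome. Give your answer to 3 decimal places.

PAF ≈ 0.633

p₁ = P(outcome | exposed) = 3255/3711 = 0.87712
p₀ = P(outcome | unexposed) = 707/3516 = 0.20108
Exposure prevalence π = 3711/7227 = 0.51349; overall risk P(Y=1) = 0.54822.
Under exogeneity, PAF = [P(Y=1) − p₀]/P(Y=1).
PAF = (0.54822 − 0.20108) / 0.54822 ≈ 0.6332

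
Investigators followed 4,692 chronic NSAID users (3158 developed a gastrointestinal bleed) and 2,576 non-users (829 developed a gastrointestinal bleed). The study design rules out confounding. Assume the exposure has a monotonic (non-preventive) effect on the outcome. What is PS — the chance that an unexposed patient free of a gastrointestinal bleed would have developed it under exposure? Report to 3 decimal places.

PS ≈ 0.518

p₁ = P(outcome | exposed) = 3158/4692 = 0.67306
p₀ = P(outcome | unexposed) = 829/2576 = 0.32182
Under exogeneity and monotonicity, PS = (p₁ − p₀) / (1 − p₀).
PS = (0.67306 − 0.32182) / (1 − 0.32182) = 0.35124 / 0.67818 ≈ 0.5179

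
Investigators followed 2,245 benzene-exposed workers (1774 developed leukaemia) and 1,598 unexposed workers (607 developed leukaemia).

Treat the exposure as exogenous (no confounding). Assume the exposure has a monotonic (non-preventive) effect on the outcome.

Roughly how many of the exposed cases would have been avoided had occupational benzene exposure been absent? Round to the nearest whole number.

p₁ = P(outcome | exposed) = 1774/2245 = 0.7902
p₀ = P(outcome | unexposed) = 607/1598 = 0.37985
PN = (p₁ − p₀)/p₁ = (0.7902 − 0.37985) / 0.7902 ≈ 0.51930.
Attributable cases ≈ PN × (exposed cases) = 0.51930 × 1774 ≈ 921.24.

about 921 cases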